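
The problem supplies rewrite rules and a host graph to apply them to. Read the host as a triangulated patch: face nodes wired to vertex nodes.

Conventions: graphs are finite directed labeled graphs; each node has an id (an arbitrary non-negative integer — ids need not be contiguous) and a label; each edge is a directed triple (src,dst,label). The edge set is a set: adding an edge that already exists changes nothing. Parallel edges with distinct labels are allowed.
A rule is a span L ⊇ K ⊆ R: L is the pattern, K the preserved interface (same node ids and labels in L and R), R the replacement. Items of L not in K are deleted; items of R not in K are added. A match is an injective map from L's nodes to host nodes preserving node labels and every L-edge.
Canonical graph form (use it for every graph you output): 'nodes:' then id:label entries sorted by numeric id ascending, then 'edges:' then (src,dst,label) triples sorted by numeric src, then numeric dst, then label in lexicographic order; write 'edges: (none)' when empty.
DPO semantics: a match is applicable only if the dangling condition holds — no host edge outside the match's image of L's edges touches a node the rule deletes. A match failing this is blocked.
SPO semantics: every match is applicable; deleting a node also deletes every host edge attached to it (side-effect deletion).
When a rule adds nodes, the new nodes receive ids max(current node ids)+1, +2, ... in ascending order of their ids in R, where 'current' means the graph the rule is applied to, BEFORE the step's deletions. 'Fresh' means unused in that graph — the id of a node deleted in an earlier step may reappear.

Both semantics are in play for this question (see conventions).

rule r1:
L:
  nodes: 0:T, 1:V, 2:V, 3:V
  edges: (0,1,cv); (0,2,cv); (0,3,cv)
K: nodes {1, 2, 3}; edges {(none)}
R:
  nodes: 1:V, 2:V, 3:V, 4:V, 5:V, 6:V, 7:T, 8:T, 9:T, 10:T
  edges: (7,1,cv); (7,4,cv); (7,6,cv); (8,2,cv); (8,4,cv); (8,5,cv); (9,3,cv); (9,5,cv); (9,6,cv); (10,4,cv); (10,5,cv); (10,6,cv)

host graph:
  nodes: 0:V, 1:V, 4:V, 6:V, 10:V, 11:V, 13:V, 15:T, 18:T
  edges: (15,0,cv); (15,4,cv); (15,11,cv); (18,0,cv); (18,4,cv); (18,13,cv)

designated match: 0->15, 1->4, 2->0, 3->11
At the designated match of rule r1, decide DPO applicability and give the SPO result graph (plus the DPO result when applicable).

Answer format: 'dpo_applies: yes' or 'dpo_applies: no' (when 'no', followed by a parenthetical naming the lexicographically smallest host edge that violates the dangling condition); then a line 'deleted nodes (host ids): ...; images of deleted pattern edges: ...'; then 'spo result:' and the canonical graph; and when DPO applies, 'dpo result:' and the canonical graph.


dpo_applies: yes
deleted nodes (host ids): 15; images of deleted pattern edges: (15,0,cv); (15,4,cv); (15,11,cv)
spo result:
nodes: 0:V, 1:V, 4:V, 6:V, 10:V, 11:V, 13:V, 18:T, 19:V, 20:V, 21:V, 22:T, 23:T, 24:T, 25:T
edges: (18,0,cv); (18,4,cv); (18,13,cv); (22,4,cv); (22,19,cv); (22,21,cv); (23,0,cv); (23,19,cv); (23,20,cv); (24,11,cv); (24,20,cv); (24,21,cv); (25,19,cv); (25,20,cv); (25,21,cv)
dpo result:
nodes: 0:V, 1:V, 4:V, 6:V, 10:V, 11:V, 13:V, 18:T, 19:V, 20:V, 21:V, 22:T, 23:T, 24:T, 25:T
edges: (18,0,cv); (18,4,cv); (18,13,cv); (22,4,cv); (22,19,cv); (22,21,cv); (23,0,cv); (23,19,cv); (23,20,cv); (24,11,cv); (24,20,cv); (24,21,cv); (25,19,cv); (25,20,cv); (25,21,cv)


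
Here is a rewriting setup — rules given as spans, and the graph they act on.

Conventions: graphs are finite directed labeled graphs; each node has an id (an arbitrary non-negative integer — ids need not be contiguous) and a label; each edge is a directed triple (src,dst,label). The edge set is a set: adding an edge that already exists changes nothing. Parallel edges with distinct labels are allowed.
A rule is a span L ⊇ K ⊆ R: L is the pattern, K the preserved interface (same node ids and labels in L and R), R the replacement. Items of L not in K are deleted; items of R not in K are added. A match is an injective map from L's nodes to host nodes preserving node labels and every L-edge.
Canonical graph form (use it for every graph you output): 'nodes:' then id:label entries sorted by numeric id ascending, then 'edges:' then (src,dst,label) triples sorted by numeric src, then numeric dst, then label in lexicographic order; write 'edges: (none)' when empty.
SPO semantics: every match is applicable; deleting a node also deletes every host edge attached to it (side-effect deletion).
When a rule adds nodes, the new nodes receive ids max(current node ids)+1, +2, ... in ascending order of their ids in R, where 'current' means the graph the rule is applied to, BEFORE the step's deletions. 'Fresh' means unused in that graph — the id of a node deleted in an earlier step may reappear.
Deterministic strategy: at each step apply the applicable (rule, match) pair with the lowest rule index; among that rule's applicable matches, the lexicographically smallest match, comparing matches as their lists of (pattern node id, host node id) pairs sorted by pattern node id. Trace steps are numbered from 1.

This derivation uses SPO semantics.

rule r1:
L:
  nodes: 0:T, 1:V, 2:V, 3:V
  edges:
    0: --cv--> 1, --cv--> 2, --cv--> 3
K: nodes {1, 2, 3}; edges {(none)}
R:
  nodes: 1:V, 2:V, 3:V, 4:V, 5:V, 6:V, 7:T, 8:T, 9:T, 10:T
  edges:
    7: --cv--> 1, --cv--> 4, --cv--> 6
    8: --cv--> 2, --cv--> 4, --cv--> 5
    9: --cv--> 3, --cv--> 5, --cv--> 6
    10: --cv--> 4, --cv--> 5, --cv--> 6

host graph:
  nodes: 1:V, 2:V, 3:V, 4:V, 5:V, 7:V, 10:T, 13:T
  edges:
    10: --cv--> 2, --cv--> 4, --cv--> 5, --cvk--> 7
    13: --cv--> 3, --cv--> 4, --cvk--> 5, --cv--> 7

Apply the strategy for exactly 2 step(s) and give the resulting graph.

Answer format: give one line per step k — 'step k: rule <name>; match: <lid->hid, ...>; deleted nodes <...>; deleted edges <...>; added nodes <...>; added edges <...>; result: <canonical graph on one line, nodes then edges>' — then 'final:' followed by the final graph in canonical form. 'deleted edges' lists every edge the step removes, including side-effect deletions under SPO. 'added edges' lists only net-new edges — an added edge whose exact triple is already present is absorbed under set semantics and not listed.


step 1: rule r1; match: 0->10, 1->2, 2->4, 3->5; deleted nodes 10; deleted edges (10,2,cv); (10,4,cv); (10,5,cv); (10,7,cvk); added nodes 14, 15, 16, 17, 18, 19, 20; added edges (17,2,cv); (17,14,cv); (17,16,cv); (18,4,cv); (18,14,cv); (18,15,cv); (19,5,cv); (19,15,cv); (19,16,cv); (20,14,cv); (20,15,cv); (20,16,cv); result: nodes: 1:V, 2:V, 3:V, 4:V, 5:V, 7:V, 13:T, 14:V, 15:V, 16:V, 17:T, 18:T, 19:T, 20:T edges: (13,3,cv); (13,4,cv); (13,5,cvk); (13,7,cv); (17,2,cv); (17,14,cv); (17,16,cv); (18,4,cv); (18,14,cv); (18,15,cv); (19,5,cv); (19,15,cv); (19,16,cv); (20,14,cv); (20,15,cv); (20,16,cv)
step 2: rule r1; match: 0->13, 1->3, 2->4, 3->7; deleted nodes 13; deleted edges (13,3,cv); (13,4,cv); (13,5,cvk); (13,7,cv); added nodes 21, 22, 23, 24, 25, 26, 27; added edges (24,3,cv); (24,21,cv); (24,23,cv); (25,4,cv); (25,21,cv); (25,22,cv); (26,7,cv); (26,22,cv); (26,23,cv); (27,21,cv); (27,22,cv); (27,23,cv); result: nodes: 1:V, 2:V, 3:V, 4:V, 5:V, 7:V, 14:V, 15:V, 16:V, 17:T, 18:T, 19:T, 20:T, 21:V, 22:V, 23:V, 24:T, 25:T, 26:T, 27:T edges: (17,2,cv); (17,14,cv); (17,16,cv); (18,4,cv); (18,14,cv); (18,15,cv); (19,5,cv); (19,15,cv); (19,16,cv); (20,14,cv); (20,15,cv); (20,16,cv); (24,3,cv); (24,21,cv); (24,23,cv); (25,4,cv); (25,21,cv); (25,22,cv); (26,7,cv); (26,22,cv); (26,23,cv); (27,21,cv); (27,22,cv); (27,23,cv)
final:
nodes: 1:V, 2:V, 3:V, 4:V, 5:V, 7:V, 14:V, 15:V, 16:V, 17:T, 18:T, 19:T, 20:T, 21:V, 22:V, 23:V, 24:T, 25:T, 26:T, 27:T
edges: (17,2,cv); (17,14,cv); (17,16,cv); (18,4,cv); (18,14,cv); (18,15,cv); (19,5,cv); (19,15,cv); (19,16,cv); (20,14,cv); (20,15,cv); (20,16,cv); (24,3,cv); (24,21,cv); (24,23,cv); (25,4,cv); (25,21,cv); (25,22,cv); (26,7,cv); (26,22,cv); (26,23,cv); (27,21,cv); (27,22,cv); (27,23,cv)


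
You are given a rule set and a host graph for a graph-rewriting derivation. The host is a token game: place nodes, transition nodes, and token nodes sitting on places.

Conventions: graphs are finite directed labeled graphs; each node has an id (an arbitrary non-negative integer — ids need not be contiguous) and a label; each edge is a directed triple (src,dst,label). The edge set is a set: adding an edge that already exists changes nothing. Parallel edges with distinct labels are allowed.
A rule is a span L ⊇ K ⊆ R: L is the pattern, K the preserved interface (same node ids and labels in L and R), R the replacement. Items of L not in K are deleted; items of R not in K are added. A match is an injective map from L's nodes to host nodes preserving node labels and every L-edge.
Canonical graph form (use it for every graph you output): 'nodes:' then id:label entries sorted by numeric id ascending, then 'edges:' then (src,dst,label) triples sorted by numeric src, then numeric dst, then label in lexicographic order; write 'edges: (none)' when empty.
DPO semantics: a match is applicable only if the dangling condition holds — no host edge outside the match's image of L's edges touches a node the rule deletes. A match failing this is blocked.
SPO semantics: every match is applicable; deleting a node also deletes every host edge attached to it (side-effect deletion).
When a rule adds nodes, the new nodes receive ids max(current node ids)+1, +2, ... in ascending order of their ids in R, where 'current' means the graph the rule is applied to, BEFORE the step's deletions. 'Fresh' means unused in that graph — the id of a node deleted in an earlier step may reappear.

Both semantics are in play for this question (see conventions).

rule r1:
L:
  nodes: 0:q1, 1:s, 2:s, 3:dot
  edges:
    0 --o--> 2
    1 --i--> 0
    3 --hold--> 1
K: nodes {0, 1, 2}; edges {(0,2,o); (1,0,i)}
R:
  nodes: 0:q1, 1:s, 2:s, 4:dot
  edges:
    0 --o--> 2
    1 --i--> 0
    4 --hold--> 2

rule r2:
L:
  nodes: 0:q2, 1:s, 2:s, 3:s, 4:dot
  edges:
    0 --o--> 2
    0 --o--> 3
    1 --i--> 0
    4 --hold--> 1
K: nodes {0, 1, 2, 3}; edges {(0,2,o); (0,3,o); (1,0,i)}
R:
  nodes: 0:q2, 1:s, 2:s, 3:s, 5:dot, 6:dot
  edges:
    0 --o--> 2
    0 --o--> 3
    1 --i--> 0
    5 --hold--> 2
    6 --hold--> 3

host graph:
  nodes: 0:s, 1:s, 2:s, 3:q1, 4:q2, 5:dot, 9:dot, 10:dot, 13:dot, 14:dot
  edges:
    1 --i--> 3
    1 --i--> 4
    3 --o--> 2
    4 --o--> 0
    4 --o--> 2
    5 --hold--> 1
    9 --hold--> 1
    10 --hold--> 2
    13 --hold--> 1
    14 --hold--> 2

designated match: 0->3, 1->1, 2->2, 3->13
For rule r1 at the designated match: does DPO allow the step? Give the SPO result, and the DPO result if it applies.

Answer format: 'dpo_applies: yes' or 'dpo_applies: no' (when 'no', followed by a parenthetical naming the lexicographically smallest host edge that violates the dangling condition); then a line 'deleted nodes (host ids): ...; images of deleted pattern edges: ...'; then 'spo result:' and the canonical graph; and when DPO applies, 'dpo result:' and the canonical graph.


dpo_applies: yes
deleted nodes (host ids): 13; images of deleted pattern edges: (13,1,hold)
spo result:
nodes: 0:s, 1:s, 2:s, 3:q1, 4:q2, 5:dot, 9:dot, 10:dot, 14:dot, 15:dot
edges: (1,3,i); (1,4,i); (3,2,o); (4,0,o); (4,2,o); (5,1,hold); (9,1,hold); (10,2,hold); (14,2,hold); (15,2,hold)
dpo result:
nodes: 0:s, 1:s, 2:s, 3:q1, 4:q2, 5:dot, 9:dot, 10:dot, 14:dot, 15:dot
edges: (1,3,i); (1,4,i); (3,2,o); (4,0,o); (4,2,o); (5,1,hold); (9,1,hold); (10,2,hold); (14,2,hold); (15,2,hold)


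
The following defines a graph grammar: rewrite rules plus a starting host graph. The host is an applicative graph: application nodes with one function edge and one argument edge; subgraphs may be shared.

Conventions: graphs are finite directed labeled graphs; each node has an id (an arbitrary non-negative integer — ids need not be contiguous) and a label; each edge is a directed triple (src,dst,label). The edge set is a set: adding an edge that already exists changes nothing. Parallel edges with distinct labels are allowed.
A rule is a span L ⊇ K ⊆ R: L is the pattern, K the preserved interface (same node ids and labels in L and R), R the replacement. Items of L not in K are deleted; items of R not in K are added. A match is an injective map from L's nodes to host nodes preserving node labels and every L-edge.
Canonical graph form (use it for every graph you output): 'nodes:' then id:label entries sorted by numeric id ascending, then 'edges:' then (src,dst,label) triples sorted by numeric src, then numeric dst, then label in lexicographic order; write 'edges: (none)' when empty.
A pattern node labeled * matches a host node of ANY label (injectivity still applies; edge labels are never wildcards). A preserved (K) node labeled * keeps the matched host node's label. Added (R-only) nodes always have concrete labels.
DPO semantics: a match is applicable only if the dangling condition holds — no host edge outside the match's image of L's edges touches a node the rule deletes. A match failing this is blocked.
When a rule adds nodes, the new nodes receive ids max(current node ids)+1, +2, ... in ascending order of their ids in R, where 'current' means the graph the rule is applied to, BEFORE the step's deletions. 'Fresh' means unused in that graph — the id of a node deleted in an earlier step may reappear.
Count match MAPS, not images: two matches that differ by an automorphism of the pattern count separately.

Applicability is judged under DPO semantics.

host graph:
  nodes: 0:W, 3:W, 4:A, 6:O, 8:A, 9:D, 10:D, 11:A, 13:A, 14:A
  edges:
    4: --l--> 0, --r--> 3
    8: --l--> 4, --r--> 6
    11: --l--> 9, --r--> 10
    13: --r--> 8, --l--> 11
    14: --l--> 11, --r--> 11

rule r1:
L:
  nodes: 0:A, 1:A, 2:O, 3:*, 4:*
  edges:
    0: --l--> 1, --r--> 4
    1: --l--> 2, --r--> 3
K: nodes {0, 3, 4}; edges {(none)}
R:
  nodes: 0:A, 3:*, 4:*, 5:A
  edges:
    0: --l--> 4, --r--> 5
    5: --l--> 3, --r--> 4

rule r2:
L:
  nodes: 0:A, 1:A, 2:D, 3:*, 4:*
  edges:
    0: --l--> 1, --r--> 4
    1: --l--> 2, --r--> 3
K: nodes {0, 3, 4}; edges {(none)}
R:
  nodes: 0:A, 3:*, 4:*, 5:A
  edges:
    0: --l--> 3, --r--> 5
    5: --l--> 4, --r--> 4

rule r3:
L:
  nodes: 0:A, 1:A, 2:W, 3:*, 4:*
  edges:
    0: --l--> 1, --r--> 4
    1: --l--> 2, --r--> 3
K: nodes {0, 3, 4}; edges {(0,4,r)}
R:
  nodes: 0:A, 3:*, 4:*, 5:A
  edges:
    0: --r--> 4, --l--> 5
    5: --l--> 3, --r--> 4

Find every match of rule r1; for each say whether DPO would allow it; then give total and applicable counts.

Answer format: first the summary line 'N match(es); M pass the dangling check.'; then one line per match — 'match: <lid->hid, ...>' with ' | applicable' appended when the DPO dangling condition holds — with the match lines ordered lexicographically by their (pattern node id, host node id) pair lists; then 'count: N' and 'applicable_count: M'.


0 match(es); 0 pass the dangling check.
count: 0
applicable_count: 0


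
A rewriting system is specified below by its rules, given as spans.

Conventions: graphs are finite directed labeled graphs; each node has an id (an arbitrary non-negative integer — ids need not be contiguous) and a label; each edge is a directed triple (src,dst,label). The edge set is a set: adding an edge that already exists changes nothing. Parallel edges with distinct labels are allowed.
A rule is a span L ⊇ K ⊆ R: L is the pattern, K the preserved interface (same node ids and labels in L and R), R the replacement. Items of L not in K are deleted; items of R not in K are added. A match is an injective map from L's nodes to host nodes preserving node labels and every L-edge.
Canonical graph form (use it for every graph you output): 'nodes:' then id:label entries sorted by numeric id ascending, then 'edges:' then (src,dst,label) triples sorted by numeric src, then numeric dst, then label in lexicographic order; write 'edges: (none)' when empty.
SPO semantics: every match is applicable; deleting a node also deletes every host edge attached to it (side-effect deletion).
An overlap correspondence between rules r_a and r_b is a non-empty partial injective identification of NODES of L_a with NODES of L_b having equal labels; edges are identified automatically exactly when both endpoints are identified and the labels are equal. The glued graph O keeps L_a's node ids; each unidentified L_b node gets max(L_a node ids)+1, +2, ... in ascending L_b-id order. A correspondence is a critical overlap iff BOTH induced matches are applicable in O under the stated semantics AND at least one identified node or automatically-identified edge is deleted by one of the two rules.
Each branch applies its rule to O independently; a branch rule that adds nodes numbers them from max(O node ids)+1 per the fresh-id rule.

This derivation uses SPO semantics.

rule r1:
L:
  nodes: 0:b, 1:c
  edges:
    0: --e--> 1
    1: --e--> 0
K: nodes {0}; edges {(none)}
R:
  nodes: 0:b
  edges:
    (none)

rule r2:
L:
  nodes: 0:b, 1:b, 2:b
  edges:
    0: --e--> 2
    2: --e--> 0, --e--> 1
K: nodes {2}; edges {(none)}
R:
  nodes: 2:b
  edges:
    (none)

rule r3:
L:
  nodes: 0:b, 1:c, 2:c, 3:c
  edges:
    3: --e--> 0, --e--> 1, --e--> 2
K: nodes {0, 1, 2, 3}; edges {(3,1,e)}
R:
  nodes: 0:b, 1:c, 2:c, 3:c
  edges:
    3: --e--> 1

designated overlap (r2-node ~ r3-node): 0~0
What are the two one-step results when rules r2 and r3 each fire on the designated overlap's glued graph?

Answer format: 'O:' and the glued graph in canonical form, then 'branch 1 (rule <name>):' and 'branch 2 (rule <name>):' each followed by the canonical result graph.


O:
nodes: 0:b, 1:b, 2:b, 3:c, 4:c, 5:c
edges: (0,2,e); (2,0,e); (2,1,e); (5,0,e); (5,3,e); (5,4,e)
branch 1 (rule r2):
nodes: 2:b, 3:c, 4:c, 5:c
edges: (5,3,e); (5,4,e)
branch 2 (rule r3):
nodes: 0:b, 1:b, 2:b, 3:c, 4:c, 5:c
edges: (0,2,e); (2,0,e); (2,1,e); (5,3,e)


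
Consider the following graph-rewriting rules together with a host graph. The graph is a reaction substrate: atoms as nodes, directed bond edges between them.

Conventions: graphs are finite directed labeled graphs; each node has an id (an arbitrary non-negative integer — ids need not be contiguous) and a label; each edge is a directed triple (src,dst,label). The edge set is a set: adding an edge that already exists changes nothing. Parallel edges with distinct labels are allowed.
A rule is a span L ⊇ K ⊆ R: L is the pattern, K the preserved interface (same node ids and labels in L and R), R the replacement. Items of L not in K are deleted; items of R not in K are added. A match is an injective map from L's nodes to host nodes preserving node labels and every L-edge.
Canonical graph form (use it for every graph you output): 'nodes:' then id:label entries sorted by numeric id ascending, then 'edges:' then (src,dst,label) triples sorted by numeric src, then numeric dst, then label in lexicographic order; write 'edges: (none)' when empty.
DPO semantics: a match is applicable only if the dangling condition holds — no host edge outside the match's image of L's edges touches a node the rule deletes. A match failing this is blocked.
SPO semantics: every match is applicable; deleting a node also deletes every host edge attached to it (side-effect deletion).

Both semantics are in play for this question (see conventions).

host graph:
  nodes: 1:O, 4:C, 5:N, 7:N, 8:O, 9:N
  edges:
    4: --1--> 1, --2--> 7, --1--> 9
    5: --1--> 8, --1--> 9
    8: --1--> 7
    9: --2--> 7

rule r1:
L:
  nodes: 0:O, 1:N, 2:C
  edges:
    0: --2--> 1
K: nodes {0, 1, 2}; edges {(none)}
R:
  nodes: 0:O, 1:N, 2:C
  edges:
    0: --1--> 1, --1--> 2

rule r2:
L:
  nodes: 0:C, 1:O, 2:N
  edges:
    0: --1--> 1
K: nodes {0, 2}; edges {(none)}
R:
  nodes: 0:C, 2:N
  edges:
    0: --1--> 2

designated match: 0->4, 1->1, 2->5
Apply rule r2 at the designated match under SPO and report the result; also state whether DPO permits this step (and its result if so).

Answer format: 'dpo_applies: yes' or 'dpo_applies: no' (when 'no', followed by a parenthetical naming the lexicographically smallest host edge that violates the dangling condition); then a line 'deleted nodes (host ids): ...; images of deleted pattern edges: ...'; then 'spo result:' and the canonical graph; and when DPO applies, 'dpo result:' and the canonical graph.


dpo_applies: yes
deleted nodes (host ids): 1; images of deleted pattern edges: (4,1,1)
spo result:
nodes: 4:C, 5:N, 7:N, 8:O, 9:N
edges: (4,5,1); (4,7,2); (4,9,1); (5,8,1); (5,9,1); (8,7,1); (9,7,2)
dpo result:
nodes: 4:C, 5:N, 7:N, 8:O, 9:N
edges: (4,5,1); (4,7,2); (4,9,1); (5,8,1); (5,9,1); (8,7,1); (9,7,2)


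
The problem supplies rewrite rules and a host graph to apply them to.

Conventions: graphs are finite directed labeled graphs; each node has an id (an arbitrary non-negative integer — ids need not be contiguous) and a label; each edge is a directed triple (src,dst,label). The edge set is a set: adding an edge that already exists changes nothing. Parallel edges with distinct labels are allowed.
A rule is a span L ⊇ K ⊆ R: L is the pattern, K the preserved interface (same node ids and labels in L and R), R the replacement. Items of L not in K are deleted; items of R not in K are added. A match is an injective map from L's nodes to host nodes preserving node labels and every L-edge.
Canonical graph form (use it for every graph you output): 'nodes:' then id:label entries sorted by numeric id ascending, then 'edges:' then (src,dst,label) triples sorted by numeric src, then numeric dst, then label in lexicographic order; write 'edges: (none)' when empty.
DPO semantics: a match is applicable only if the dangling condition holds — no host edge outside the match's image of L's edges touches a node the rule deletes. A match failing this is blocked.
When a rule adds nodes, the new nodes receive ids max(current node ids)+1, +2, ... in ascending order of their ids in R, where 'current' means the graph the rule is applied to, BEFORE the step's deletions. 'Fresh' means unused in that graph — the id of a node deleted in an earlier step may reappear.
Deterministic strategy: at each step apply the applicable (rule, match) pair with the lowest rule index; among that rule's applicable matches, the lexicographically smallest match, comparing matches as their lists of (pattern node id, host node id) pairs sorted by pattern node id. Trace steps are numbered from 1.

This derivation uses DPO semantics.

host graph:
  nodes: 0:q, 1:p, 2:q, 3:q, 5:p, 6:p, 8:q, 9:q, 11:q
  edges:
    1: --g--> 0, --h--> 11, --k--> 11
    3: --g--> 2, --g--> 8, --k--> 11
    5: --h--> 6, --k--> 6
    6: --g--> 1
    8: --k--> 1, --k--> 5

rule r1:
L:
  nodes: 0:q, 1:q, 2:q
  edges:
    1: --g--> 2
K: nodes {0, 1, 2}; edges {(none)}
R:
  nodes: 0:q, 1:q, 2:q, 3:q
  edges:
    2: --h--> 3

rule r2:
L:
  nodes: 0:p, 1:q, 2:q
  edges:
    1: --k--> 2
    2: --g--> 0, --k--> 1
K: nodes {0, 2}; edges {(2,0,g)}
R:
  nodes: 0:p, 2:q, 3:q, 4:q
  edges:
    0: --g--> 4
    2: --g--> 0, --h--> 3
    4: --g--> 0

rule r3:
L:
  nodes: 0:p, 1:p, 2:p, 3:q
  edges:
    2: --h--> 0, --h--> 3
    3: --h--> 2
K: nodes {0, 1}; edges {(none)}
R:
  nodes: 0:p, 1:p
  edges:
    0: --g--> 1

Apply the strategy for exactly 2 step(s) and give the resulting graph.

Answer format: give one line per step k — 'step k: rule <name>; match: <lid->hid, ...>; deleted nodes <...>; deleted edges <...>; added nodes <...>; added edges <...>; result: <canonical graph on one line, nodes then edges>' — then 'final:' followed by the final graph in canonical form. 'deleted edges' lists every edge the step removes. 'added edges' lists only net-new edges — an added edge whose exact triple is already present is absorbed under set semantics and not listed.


step 1: rule r1; match: 0->0, 1->3, 2->2; deleted nodes (none); deleted edges (3,2,g); added nodes 12; added edges (2,12,h); result: nodes: 0:q, 1:p, 2:q, 3:q, 5:p, 6:p, 8:q, 9:q, 11:q, 12:q edges: (1,0,g); (1,11,h); (1,11,k); (2,12,h); (3,8,g); (3,11,k); (5,6,h); (5,6,k); (6,1,g); (8,1,k); (8,5,k)
step 2: rule r1; match: 0->0, 1->3, 2->8; deleted nodes (none); deleted edges (3,8,g); added nodes 13; added edges (8,13,h); result: nodes: 0:q, 1:p, 2:q, 3:q, 5:p, 6:p, 8:q, 9:q, 11:q, 12:q, 13:q edges: (1,0,g); (1,11,h); (1,11,k); (2,12,h); (3,11,k); (5,6,h); (5,6,k); (6,1,g); (8,1,k); (8,5,k); (8,13,h)
final:
nodes: 0:q, 1:p, 2:q, 3:q, 5:p, 6:p, 8:q, 9:q, 11:q, 12:q, 13:q
edges: (1,0,g); (1,11,h); (1,11,k); (2,12,h); (3,11,k); (5,6,h); (5,6,k); (6,1,g); (8,1,k); (8,5,k); (8,13,h)


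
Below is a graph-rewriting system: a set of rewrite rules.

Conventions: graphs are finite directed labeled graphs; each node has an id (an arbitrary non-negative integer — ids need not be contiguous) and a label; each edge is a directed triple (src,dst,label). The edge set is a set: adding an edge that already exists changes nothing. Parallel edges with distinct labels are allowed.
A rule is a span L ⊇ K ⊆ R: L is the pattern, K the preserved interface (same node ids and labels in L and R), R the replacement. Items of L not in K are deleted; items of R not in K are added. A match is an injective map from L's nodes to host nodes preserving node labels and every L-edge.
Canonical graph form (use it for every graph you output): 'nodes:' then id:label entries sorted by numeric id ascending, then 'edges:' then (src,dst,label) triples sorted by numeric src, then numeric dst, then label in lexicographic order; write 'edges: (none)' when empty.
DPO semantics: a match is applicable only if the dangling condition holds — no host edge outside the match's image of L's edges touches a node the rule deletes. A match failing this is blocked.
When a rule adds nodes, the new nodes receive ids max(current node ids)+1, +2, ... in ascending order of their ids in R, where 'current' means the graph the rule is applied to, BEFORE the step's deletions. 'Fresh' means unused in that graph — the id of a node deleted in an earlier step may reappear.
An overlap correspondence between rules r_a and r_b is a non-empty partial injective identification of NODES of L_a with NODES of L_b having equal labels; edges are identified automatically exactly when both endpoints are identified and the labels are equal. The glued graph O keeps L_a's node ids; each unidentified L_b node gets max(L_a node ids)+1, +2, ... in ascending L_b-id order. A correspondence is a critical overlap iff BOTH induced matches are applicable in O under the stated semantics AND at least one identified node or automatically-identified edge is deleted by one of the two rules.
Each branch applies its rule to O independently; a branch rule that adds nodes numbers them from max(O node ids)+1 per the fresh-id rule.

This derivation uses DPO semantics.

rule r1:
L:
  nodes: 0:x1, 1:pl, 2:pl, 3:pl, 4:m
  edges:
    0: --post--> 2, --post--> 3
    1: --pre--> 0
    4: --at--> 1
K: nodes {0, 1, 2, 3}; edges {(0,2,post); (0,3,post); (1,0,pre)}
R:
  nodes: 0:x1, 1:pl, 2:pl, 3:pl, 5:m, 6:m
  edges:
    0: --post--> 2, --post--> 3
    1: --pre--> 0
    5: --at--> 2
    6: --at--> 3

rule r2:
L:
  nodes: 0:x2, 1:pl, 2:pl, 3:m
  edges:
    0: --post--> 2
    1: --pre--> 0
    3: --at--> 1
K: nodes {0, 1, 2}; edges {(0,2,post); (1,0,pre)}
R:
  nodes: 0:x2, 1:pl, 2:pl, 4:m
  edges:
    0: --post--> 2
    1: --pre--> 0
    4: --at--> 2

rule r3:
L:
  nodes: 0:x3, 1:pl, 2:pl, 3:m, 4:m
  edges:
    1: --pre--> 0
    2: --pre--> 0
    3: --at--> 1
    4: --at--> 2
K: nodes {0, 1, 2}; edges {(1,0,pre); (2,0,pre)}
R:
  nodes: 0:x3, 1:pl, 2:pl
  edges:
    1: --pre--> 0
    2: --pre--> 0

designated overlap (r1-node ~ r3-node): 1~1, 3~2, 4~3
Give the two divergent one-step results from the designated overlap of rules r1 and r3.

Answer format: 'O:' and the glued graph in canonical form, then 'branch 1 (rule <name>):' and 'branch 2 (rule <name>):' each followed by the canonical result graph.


O:
nodes: 0:x1, 1:pl, 2:pl, 3:pl, 4:m, 5:x3, 6:m
edges: (0,2,post); (0,3,post); (1,0,pre); (1,5,pre); (3,5,pre); (4,1,at); (6,3,at)
branch 1 (rule r1):
nodes: 0:x1, 1:pl, 2:pl, 3:pl, 5:x3, 6:m, 7:m, 8:m
edges: (0,2,post); (0,3,post); (1,0,pre); (1,5,pre); (3,5,pre); (6,3,at); (7,2,at); (8,3,at)
branch 2 (rule r3):
nodes: 0:x1, 1:pl, 2:pl, 3:pl, 5:x3
edges: (0,2,post); (0,3,post); (1,0,pre); (1,5,pre); (3,5,pre)


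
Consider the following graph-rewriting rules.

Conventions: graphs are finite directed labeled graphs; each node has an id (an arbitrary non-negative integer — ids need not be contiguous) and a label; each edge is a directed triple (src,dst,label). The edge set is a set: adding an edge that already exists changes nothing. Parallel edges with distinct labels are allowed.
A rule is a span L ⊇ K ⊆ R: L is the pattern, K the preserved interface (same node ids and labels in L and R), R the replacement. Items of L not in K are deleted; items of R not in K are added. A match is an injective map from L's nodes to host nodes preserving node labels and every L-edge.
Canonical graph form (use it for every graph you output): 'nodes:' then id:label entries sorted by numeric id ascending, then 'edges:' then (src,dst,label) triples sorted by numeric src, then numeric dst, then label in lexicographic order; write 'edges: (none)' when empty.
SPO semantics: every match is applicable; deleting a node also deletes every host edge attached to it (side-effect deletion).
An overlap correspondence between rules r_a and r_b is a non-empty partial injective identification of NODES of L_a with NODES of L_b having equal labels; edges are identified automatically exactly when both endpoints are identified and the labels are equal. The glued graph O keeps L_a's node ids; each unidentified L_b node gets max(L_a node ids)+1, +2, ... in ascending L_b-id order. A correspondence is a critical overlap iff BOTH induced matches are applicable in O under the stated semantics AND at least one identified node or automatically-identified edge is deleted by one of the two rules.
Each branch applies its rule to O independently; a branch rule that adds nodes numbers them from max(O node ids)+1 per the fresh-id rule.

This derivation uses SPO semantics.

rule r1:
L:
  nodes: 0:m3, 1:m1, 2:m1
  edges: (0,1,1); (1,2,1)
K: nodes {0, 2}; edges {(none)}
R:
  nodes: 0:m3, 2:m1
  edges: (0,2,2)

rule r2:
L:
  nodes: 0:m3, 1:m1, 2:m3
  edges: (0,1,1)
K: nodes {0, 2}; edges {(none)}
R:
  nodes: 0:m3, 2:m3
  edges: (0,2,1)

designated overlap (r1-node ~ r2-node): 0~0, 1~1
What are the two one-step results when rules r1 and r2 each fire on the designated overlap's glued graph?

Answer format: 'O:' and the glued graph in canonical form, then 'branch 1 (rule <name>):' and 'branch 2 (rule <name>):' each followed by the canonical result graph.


O:
nodes: 0:m3, 1:m1, 2:m1, 3:m3
edges: (0,1,1); (1,2,1)
branch 1 (rule r1):
nodes: 0:m3, 2:m1, 3:m3
edges: (0,2,2)
branch 2 (rule r2):
nodes: 0:m3, 2:m1, 3:m3
edges: (0,3,1)


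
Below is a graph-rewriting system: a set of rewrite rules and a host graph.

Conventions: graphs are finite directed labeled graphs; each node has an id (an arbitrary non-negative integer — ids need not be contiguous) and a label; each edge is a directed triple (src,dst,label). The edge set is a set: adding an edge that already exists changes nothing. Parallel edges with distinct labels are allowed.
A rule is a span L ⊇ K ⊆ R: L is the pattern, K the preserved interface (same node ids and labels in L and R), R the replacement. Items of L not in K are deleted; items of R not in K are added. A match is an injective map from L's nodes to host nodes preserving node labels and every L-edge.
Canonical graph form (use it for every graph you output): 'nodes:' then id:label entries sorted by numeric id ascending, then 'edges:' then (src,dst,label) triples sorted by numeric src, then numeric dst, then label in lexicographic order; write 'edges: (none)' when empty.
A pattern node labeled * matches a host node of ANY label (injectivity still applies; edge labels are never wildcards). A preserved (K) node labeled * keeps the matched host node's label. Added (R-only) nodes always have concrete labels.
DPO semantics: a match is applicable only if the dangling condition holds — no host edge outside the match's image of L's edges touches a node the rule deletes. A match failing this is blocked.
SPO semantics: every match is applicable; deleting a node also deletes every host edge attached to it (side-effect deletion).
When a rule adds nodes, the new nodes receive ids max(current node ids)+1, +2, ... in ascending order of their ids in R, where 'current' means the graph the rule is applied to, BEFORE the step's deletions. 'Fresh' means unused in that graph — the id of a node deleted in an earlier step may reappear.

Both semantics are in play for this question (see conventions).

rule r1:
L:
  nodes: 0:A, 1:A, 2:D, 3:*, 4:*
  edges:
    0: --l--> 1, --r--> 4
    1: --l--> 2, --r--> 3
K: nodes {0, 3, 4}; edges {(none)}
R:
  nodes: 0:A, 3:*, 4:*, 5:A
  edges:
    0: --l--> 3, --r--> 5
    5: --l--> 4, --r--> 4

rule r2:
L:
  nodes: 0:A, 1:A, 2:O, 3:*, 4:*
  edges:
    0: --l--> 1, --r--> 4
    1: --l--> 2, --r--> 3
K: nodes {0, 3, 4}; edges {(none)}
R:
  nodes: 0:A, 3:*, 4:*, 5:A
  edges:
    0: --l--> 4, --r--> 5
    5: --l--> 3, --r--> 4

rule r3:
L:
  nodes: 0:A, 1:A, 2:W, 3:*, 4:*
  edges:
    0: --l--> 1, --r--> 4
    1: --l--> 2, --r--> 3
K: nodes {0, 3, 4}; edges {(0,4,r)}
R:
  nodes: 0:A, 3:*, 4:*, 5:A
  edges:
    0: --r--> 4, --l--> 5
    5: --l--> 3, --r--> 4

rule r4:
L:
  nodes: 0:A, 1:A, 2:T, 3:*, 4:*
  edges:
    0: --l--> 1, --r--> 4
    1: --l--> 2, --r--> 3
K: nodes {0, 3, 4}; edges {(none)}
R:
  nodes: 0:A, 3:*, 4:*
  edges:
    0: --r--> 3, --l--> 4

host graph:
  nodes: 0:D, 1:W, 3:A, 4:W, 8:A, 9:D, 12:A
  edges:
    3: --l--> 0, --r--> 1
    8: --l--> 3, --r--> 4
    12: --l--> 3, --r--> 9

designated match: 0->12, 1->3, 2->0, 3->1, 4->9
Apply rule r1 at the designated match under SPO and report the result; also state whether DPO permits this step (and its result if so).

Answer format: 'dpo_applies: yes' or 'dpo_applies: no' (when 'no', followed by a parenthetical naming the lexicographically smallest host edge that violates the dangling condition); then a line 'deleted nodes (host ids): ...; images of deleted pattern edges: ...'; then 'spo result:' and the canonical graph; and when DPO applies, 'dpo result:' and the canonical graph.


dpo_applies: no
(the rule deletes node 3, which keeps host edge (8,3,l) outside the match image — the dangling condition fails, DPO blocks; SPO proceeds and side-deletes such edges)
deleted nodes (host ids): 0, 3; images of deleted pattern edges: (3,0,l); (3,1,r); (12,3,l); (12,9,r)
spo result:
nodes: 1:W, 4:W, 8:A, 9:D, 12:A, 13:A
edges: (8,4,r); (12,1,l); (12,13,r); (13,9,l); (13,9,r)


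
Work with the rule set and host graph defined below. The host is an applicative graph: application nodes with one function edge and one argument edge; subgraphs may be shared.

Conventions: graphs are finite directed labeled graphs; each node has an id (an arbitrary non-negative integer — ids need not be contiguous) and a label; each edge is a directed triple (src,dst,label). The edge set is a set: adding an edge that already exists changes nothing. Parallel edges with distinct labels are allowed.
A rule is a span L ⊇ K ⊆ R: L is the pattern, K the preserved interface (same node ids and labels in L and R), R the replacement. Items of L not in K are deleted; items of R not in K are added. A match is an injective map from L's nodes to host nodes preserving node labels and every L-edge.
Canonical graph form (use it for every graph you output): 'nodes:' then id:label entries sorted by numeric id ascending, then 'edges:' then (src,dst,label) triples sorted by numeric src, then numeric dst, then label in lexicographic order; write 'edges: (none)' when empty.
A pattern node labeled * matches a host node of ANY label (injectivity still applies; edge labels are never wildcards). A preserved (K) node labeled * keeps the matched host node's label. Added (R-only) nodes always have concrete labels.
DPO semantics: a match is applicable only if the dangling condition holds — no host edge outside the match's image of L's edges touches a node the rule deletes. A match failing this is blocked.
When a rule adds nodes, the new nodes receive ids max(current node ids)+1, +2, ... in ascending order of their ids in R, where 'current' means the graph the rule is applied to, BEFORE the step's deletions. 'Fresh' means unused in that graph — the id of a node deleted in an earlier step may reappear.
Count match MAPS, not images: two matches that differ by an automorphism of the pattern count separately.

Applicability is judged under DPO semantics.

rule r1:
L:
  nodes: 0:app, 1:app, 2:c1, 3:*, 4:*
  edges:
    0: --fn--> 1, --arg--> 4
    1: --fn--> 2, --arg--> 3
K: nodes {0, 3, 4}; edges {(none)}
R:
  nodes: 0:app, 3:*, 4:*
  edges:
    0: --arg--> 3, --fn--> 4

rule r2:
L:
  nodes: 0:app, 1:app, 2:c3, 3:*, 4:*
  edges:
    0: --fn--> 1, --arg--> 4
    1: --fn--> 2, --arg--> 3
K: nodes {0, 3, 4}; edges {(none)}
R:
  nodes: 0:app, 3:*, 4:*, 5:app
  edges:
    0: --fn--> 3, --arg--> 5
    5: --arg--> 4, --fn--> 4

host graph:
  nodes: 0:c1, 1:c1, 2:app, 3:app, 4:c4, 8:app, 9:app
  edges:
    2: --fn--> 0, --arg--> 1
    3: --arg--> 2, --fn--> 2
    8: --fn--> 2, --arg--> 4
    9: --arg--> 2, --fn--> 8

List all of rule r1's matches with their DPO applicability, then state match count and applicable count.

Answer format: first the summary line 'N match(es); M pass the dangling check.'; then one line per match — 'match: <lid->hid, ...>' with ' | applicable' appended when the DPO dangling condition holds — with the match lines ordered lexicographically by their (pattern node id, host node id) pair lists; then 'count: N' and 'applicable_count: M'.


1 match(es); 0 pass the dangling check.
match: 0->8, 1->2, 2->0, 3->1, 4->4
count: 1
applicable_count: 0


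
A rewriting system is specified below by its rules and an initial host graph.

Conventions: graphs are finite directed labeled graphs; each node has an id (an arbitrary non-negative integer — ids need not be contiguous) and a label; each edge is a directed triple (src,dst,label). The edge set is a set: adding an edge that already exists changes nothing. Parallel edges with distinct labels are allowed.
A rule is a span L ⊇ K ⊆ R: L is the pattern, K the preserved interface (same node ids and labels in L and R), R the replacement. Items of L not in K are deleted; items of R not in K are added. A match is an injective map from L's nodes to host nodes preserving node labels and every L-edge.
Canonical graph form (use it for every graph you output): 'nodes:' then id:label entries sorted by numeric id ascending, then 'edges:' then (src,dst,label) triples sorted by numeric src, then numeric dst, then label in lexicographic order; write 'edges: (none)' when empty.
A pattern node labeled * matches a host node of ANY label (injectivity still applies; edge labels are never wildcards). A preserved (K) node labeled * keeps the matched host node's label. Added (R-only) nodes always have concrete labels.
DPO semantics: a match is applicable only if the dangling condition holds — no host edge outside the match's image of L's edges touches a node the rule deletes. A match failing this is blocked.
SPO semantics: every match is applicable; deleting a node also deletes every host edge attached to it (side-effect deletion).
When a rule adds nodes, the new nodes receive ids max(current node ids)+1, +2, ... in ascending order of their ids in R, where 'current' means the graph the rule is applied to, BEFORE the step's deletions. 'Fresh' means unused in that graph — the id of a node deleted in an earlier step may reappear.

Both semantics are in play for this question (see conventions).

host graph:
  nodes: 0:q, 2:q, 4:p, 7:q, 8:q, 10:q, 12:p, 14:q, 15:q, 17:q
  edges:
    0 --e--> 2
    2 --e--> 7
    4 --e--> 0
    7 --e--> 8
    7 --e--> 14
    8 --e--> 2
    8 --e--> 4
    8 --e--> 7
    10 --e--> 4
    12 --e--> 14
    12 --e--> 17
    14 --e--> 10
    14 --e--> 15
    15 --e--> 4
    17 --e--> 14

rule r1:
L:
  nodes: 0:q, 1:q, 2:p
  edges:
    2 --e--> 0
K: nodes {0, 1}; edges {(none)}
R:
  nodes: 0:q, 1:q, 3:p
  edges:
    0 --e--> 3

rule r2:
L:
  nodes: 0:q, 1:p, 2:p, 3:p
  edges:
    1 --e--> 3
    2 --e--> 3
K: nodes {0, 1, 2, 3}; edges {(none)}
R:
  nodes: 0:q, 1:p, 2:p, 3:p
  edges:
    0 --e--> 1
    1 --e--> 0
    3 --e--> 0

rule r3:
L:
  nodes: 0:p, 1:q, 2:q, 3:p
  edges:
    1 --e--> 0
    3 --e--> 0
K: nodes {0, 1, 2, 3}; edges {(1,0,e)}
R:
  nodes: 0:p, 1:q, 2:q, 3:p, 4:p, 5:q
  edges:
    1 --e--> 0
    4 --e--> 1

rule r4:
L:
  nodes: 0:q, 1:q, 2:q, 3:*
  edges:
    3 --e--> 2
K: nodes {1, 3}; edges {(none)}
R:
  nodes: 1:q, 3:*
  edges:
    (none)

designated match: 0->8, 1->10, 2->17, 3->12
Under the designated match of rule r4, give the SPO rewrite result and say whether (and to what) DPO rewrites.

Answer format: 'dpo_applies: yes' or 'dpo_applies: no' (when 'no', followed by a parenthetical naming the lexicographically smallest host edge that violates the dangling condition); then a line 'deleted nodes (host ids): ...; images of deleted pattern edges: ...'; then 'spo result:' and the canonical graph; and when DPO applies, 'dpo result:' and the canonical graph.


dpo_applies: no
(the rule deletes node 8, which keeps host edge (7,8,e) outside the match image — the dangling condition fails, DPO blocks; SPO proceeds and side-deletes such edges)
deleted nodes (host ids): 8, 17; images of deleted pattern edges: (12,17,e)
spo result:
nodes: 0:q, 2:q, 4:p, 7:q, 10:q, 12:p, 14:q, 15:q
edges: (0,2,e); (2,7,e); (4,0,e); (7,14,e); (10,4,e); (12,14,e); (14,10,e); (14,15,e); (15,4,e)
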